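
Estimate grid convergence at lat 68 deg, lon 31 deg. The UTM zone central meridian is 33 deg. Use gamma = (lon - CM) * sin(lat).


gamma = (31 - 33) * sin(68) = -2 * 0.927184 = -1.854 degrees

-1.854 degrees


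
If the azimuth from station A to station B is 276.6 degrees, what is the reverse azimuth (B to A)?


back azimuth = (276.6 + 180) mod 360 = 96.6 degrees

96.6 degrees


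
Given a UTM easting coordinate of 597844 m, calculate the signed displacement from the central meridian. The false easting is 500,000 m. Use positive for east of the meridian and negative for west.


displacement = 597844 - 500000 = 97844 m

97844 m


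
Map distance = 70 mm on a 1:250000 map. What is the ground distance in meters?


ground = 70 mm * 250000 / 1000 = 17500.0 m

17500.0 m


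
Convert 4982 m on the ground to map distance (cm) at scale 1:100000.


map_cm = 4982 * 100 / 100000 = 4.982 cm ≈ 4.98 cm

4.98 cm


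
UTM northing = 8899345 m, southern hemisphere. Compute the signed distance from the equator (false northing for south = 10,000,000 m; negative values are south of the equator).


For southern: actual = 8899345 - 10000000 = -1100655 m

-1100655 m


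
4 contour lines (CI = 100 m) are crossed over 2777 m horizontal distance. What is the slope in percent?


elevation change = 4 * 100 = 400 m
slope = 400 / 2777 * 100 = 14.4%

14.4%


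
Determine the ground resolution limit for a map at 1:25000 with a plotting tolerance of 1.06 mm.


ground = 1.06 mm * 25000 / 1000 = 26.5 m

26.5 m


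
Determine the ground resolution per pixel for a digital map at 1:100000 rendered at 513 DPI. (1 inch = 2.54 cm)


pixel_cm = 2.54 / 513 ≈ 0.004951 cm
ground = pixel_cm * 100000 / 100 = 2.54 * 100000 / (513 * 100) = 254000 / 51300 ≈ 4.95 m

4.95 m


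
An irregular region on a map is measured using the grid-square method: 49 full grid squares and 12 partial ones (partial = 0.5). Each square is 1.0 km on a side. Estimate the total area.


effective squares = 49 + 12 * 0.5 = 55.0
area = 55.0 * 1.0 = 55.0 km^2

55.0 km^2


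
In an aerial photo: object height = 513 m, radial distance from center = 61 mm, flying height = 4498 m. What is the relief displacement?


d = h * r / H = 513 * 61 / 4498 = 6.96 mm

6.96 mm


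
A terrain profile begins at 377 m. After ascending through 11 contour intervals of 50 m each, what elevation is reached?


elevation = 377 + 11 * 50 = 927 m

927 m


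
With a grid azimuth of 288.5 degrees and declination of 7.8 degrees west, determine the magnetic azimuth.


magnetic azimuth = grid azimuth - declination (east +ve)
mag_az = 288.5 - -7.8 = 296.3 degrees

296.3 degrees


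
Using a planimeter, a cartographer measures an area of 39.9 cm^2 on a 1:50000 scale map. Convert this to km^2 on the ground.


ground_area = 39.9 * (50000/100)^2 = 9975000.0 m^2 = 9.975 km^2

9.975 km^2


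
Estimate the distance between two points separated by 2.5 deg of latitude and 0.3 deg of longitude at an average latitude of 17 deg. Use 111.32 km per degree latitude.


dlat_km = 2.5 * 111.32 = 278.3
dlon_km = 0.3 * 111.32 * cos(17) ≈ 31.937
dist = sqrt(278.3^2 + 31.937^2) ≈ 280.1 km

280.1 km


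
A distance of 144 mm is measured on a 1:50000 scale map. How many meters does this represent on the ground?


ground = 144 mm * 50000 / 1000 = 7200.0 m

7200.0 m


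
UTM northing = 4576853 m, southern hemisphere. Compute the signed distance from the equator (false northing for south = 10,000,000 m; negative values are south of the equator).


For southern: actual = 4576853 - 10000000 = -5423147 m

-5423147 m


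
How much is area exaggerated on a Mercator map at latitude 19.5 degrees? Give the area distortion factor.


area_distortion = 1/cos^2(19.5) = 1.125

1.125


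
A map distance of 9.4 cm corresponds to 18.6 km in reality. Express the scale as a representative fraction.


ground = 18.6 km = 1860000 cm; RF denominator = ground / map = 1860000 / 9.4 ≈ 197872; RF = 1:197872

1:197872


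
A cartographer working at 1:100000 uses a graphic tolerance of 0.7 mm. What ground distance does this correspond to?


ground = 0.7 mm * 100000 / 1000 = 70.0 m

70.0 m


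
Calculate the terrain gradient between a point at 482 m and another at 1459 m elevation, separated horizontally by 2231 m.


gradient = (1459 - 482) / 2231 = 977 / 2231 = 0.4379

0.4379


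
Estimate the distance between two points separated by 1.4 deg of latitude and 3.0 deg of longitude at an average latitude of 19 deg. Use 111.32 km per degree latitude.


dlat_km = 1.4 * 111.32 = 155.848
dlon_km = 3.0 * 111.32 * cos(19) ≈ 315.765
dist = sqrt(155.848^2 + 315.765^2) ≈ 352.1 km

352.1 km


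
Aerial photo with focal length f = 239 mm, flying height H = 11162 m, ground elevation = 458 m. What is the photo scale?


scale = f / (H - h) = 239 mm / 10704 m = 239 / 10704000 = 1:44787

1:44787


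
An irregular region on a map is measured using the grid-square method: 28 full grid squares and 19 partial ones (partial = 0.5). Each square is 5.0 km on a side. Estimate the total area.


effective squares = 28 + 19 * 0.5 = 37.5
area = 37.5 * 25.0 = 937.5 km^2

937.5 km^2


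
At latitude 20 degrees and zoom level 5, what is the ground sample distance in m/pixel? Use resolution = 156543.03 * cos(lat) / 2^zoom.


res = 156543.03 * cos(20) / 2^5 = 156543.03 * 0.93969262 / 32 = 4596.95 m/pixel

4596.95 m/pixel


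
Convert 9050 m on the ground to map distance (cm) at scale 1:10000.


map_cm = 9050 * 100 / 10000 = 90.5 cm

90.5 cm


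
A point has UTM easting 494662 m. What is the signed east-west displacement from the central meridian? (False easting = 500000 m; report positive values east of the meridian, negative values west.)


displacement = 494662 - 500000 = -5338 m

-5338 m


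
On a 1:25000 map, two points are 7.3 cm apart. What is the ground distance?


ground = 7.3 cm * 25000 / 100 = 1825.0 m = 1.825 km

1.825 km


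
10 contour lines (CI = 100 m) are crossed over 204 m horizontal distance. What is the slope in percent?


elevation change = 10 * 100 = 1000 m
slope = 1000 / 204 * 100 = 490.2%

490.2%


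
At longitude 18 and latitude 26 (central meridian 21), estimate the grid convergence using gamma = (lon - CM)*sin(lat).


gamma = (18 - 21) * sin(26) = -3 * 0.438371 = -1.315 degrees

-1.315 degrees


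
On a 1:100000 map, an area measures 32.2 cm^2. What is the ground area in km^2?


ground_area = 32.2 * (100000/100)^2 = 32200000.0 m^2 = 32.2 km^2

32.2 km^2


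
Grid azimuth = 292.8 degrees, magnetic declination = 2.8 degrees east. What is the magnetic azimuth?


magnetic azimuth = grid azimuth - declination (east +ve)
mag_az = 292.8 - 2.8 = 290.0 degrees

290.0 degrees


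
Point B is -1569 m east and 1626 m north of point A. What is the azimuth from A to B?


az = atan2(-1569, 1626) = -44.0 deg
adjusted to 0-360: 316.0 degrees

316.0 degrees


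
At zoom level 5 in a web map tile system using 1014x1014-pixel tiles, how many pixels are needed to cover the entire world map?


tiles per axis = 2^5 = 32
total tiles = 32^2 = 1024
pixels per axis = 32 * 1014 = 32448
total pixels = 32448^2 = 1052872704

1052872704 pixels


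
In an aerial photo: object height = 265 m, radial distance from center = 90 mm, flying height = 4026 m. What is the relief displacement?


d = h * r / H = 265 * 90 / 4026 = 5.92 mm

5.92 mm


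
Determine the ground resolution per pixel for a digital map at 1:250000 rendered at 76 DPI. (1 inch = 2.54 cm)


pixel_cm = 2.54 / 76 ≈ 0.033421 cm
ground = pixel_cm * 250000 / 100 = 2.54 * 250000 / (76 * 100) = 635000 / 7600 ≈ 83.55 m

83.55 m


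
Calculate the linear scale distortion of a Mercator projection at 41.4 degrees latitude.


SF = 1 / cos(41.4) = 1 / 0.750111 = 1.333

1.333


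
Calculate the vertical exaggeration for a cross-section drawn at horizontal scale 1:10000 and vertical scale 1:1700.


VE = horizontal_scale / vertical_scale = 10000 / 1700 ≈ 5.9

5.9x


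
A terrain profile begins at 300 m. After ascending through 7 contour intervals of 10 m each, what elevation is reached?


elevation = 300 + 7 * 10 = 370 m

370 m


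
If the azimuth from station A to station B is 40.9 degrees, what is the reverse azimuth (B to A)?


back azimuth = (40.9 + 180) mod 360 = 220.9 degrees

220.9 degrees


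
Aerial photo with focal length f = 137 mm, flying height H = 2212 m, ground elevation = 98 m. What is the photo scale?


scale = f / (H - h) = 137 mm / 2114 m = 137 / 2114000 = 1:15431

1:15431


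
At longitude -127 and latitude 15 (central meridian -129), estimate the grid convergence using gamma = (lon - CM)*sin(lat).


gamma = (-127 - -129) * sin(15) = 2 * 0.258819 = 0.518 degrees

0.518 degrees


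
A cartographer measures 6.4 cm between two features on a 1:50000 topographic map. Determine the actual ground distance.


ground = 6.4 cm * 50000 / 100 = 3200.0 m = 3.2 km

3.2 km


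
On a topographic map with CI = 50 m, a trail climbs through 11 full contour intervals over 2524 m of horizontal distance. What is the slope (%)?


elevation change = 11 * 50 = 550 m
slope = 550 / 2524 * 100 = 21.8%

21.8%


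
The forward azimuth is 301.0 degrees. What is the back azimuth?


back azimuth = (301.0 + 180) mod 360 = 121.0 degrees

121.0 degrees


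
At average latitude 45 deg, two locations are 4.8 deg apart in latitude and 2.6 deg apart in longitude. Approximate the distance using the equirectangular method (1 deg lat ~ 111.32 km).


dlat_km = 4.8 * 111.32 = 534.336
dlon_km = 2.6 * 111.32 * cos(45) ≈ 204.659
dist = sqrt(534.336^2 + 204.659^2) ≈ 572.2 km

572.2 km


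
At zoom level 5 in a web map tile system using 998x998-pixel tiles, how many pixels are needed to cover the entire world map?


tiles per axis = 2^5 = 32
total tiles = 32^2 = 1024
pixels per axis = 32 * 998 = 31936
total pixels = 31936^2 = 1019908096

1019908096 pixels


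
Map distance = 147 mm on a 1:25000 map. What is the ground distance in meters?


ground = 147 mm * 25000 / 1000 = 3675.0 m

3675.0 m


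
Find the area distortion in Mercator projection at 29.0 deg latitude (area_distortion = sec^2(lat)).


area_distortion = 1/cos^2(29.0) = 1.307

1.307


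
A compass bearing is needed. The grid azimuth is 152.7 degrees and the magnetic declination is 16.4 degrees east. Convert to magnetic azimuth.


magnetic azimuth = grid azimuth - declination (east +ve)
mag_az = 152.7 - 16.4 = 136.3 degrees

136.3 degrees


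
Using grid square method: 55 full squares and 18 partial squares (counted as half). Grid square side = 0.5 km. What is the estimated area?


effective squares = 55 + 18 * 0.5 = 64.0
area = 64.0 * 0.25 = 16.0 km^2

16.0 km^2


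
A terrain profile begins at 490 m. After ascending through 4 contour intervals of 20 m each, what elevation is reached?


elevation = 490 + 4 * 20 = 570 m

570 m


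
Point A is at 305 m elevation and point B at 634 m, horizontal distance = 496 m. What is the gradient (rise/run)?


gradient = (634 - 305) / 496 = 329 / 496 = 0.6633

0.6633


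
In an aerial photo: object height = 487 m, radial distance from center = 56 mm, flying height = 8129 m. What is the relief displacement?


d = h * r / H = 487 * 56 / 8129 = 3.35 mm

3.35 mm


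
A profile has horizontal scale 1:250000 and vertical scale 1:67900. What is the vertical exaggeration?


VE = horizontal_scale / vertical_scale = 250000 / 67900 ≈ 3.7

3.7x


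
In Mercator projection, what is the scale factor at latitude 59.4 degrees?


SF = 1 / cos(59.4) = 1 / 0.509041 = 1.964

1.964


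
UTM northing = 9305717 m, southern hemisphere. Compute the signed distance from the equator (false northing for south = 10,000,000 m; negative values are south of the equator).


For southern: actual = 9305717 - 10000000 = -694283 m

-694283 m


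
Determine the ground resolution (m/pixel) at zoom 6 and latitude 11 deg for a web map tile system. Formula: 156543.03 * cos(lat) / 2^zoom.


res = 156543.03 * cos(11) / 2^6 = 156543.03 * 0.98162718 / 64 = 2401.05 m/pixel

2401.05 m/pixel


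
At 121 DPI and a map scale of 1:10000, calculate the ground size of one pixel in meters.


pixel_cm = 2.54 / 121 ≈ 0.020992 cm
ground = pixel_cm * 10000 / 100 = 2.54 * 10000 / (121 * 100) = 25400 / 12100 ≈ 2.1 m

2.1 m


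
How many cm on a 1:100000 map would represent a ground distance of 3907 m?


map_cm = 3907 * 100 / 100000 = 3.907 cm ≈ 3.91 cm

3.91 cm


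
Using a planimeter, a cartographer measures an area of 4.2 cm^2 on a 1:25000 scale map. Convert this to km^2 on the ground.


ground_area = 4.2 * (25000/100)^2 = 262500.0 m^2 = 0.2625 km^2 ≈ 0.263 km^2

0.263 km^2


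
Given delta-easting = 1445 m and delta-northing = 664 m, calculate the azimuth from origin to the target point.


az = atan2(1445, 664) = 65.3 deg
adjusted to 0-360: 65.3 degrees

65.3 degrees


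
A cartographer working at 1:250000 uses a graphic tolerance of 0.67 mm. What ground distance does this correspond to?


ground = 0.67 mm * 250000 / 1000 = 167.5 m

167.5 m


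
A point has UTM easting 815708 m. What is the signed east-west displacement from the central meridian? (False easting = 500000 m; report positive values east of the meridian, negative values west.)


displacement = 815708 - 500000 = 315708 m

315708 m


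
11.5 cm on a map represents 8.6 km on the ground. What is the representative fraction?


ground = 8.6 km = 860000 cm; RF denominator = ground / map = 860000 / 11.5 ≈ 74783; RF = 1:74783

1:74783


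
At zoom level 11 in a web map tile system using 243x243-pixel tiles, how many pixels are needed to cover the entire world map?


tiles per axis = 2^11 = 2048
total tiles = 2048^2 = 4194304
pixels per axis = 2048 * 243 = 497664
total pixels = 497664^2 = 247669456896

247669456896 pixels


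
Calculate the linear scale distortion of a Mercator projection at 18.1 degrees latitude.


SF = 1 / cos(18.1) = 1 / 0.950516 = 1.052

1.052


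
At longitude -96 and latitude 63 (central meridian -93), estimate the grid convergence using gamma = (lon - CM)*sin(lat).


gamma = (-96 - -93) * sin(63) = -3 * 0.891007 = -2.673 degrees

-2.673 degrees


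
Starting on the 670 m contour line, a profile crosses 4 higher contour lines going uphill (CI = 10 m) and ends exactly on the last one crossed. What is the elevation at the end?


elevation = 670 + 4 * 10 = 710 m

710 m


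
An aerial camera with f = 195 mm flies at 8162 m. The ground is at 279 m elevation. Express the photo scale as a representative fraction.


scale = f / (H - h) = 195 mm / 7883 m = 195 / 7883000 = 1:40426

1:40426


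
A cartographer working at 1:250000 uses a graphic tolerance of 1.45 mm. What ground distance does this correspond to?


ground = 1.45 mm * 250000 / 1000 = 362.5 m

362.5 m


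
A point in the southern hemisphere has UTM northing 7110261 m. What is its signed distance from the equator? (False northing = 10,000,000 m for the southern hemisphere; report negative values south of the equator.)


For southern: actual = 7110261 - 10000000 = -2889739 m

-2889739 m


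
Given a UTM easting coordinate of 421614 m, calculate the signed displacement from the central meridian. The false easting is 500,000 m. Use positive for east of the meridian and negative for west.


displacement = 421614 - 500000 = -78386 m

-78386 m


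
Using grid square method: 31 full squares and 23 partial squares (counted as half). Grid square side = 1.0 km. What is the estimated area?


effective squares = 31 + 23 * 0.5 = 42.5
area = 42.5 * 1.0 = 42.5 km^2

42.5 km^2


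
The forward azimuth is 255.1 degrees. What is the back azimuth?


back azimuth = (255.1 + 180) mod 360 = 75.1 degrees

75.1 degrees


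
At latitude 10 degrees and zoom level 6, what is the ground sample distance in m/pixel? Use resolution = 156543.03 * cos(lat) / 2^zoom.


res = 156543.03 * cos(10) / 2^6 = 156543.03 * 0.98480775 / 64 = 2408.82 m/pixel

2408.82 m/pixel


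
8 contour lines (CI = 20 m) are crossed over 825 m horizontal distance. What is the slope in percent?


elevation change = 8 * 20 = 160 m
slope = 160 / 825 * 100 = 19.4%

19.4%


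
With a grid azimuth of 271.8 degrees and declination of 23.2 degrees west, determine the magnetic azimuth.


magnetic azimuth = grid azimuth - declination (east +ve)
mag_az = 271.8 - -23.2 = 295.0 degrees

295.0 degrees


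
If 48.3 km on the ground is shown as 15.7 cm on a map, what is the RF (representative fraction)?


ground = 48.3 km = 4830000 cm; RF denominator = ground / map = 4830000 / 15.7 ≈ 307643; RF = 1:307643

1:307643


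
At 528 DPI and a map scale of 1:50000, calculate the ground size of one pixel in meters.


pixel_cm = 2.54 / 528 ≈ 0.004811 cm
ground = pixel_cm * 50000 / 100 = 2.54 * 50000 / (528 * 100) = 127000 / 52800 ≈ 2.41 m

2.41 m


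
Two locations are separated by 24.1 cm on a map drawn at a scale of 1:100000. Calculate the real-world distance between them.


ground = 24.1 cm * 100000 / 100 = 24100.0 m = 24.1 km

24.1 km


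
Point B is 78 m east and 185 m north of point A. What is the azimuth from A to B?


az = atan2(78, 185) = 22.9 deg
adjusted to 0-360: 22.9 degrees

22.9 degrees


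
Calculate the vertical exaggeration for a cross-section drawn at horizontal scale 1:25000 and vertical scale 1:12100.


VE = horizontal_scale / vertical_scale = 25000 / 12100 ≈ 2.1

2.1x


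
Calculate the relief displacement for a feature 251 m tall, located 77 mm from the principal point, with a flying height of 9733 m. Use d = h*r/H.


d = h * r / H = 251 * 77 / 9733 = 1.99 mm

1.99 mm


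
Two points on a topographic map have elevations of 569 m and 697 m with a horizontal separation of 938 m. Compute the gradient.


gradient = (697 - 569) / 938 = 128 / 938 = 0.1365

0.1365


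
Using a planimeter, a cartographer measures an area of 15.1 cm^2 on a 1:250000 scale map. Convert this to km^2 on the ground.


ground_area = 15.1 * (250000/100)^2 = 94375000.0 m^2 = 94.375 km^2

94.375 km^2


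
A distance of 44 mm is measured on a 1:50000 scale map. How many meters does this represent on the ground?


ground = 44 mm * 50000 / 1000 = 2200.0 m

2200.0 m


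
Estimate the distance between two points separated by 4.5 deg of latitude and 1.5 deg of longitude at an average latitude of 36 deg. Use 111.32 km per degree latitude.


dlat_km = 4.5 * 111.32 = 500.94
dlon_km = 1.5 * 111.32 * cos(36) ≈ 135.09
dist = sqrt(500.94^2 + 135.09^2) ≈ 518.8 km

518.8 km


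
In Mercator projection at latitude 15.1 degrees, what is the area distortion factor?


area_distortion = 1/cos^2(15.1) = 1.073

1.073


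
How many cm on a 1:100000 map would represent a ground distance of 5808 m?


map_cm = 5808 * 100 / 100000 = 5.808 cm ≈ 5.81 cm

5.81 cm


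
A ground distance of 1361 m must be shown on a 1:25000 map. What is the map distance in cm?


map_cm = 1361 * 100 / 25000 = 5.444 cm ≈ 5.44 cm

5.44 cm


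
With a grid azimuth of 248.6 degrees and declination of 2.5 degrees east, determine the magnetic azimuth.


magnetic azimuth = grid azimuth - declination (east +ve)
mag_az = 248.6 - 2.5 = 246.1 degrees

246.1 degrees


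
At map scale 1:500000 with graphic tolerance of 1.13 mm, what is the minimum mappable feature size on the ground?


ground = 1.13 mm * 500000 / 1000 = 565.0 m

565.0 m


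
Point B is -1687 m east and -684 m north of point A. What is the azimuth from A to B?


az = atan2(-1687, -684) = -112.1 deg
adjusted to 0-360: 247.9 degrees

247.9 degrees


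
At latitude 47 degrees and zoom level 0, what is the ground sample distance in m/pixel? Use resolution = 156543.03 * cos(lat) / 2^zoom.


res = 156543.03 * cos(47) / 2^0 = 156543.03 * 0.68199836 / 1 = 106762.09 m/pixel

106762.09 m/pixel


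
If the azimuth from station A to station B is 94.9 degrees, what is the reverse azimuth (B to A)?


back azimuth = (94.9 + 180) mod 360 = 274.9 degrees

274.9 degrees


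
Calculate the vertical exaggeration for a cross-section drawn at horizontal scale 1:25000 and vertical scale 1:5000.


VE = horizontal_scale / vertical_scale = 25000 / 5000 = 5.0

5.0x


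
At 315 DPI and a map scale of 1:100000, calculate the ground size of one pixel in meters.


pixel_cm = 2.54 / 315 ≈ 0.008063 cm
ground = pixel_cm * 100000 / 100 = 2.54 * 100000 / (315 * 100) = 254000 / 31500 ≈ 8.06 m

8.06 m


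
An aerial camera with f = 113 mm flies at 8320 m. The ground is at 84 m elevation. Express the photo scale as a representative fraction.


scale = f / (H - h) = 113 mm / 8236 m = 113 / 8236000 = 1:72885

1:72885


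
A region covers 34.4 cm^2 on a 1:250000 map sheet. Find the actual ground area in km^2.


ground_area = 34.4 * (250000/100)^2 = 215000000.0 m^2 = 215.0 km^2

215.0 km^2


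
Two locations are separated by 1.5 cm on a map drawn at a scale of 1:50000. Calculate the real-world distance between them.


ground = 1.5 cm * 50000 / 100 = 750.0 m

750.0 m


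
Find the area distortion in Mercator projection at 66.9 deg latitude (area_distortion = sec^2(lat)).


area_distortion = 1/cos^2(66.9) = 6.497

6.497


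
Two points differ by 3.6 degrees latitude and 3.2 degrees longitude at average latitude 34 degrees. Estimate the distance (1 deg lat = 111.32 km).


dlat_km = 3.6 * 111.32 = 400.752
dlon_km = 3.2 * 111.32 * cos(34) ≈ 295.323
dist = sqrt(400.752^2 + 295.323^2) ≈ 497.8 km

497.8 km


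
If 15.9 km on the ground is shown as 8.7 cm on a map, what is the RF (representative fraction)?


ground = 15.9 km = 1590000 cm; RF denominator = ground / map = 1590000 / 8.7 ≈ 182759; RF = 1:182759

1:182759


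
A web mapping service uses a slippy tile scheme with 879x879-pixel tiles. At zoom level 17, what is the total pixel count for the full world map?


tiles per axis = 2^17 = 131072
total tiles = 131072^2 = 17179869184
pixels per axis = 131072 * 879 = 115212288
total pixels = 115212288^2 = 13273871306194944

13273871306194944 pixels


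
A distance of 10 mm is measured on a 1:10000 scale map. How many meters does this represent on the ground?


ground = 10 mm * 10000 / 1000 = 100.0 m

100.0 m


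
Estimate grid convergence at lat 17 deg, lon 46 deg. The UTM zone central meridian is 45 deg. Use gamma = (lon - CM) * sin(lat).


gamma = (46 - 45) * sin(17) = 1 * 0.292372 = 0.292 degrees

0.292 degrees


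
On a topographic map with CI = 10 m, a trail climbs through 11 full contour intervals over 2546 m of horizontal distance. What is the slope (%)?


elevation change = 11 * 10 = 110 m
slope = 110 / 2546 * 100 = 4.3%

4.3%


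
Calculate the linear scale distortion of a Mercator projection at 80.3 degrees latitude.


SF = 1 / cos(80.3) = 1 / 0.168489 = 5.935

5.935


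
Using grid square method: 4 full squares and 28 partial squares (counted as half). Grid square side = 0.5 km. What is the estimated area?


effective squares = 4 + 28 * 0.5 = 18.0
area = 18.0 * 0.25 = 4.5 km^2

4.5 km^2


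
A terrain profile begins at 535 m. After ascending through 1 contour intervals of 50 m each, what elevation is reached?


elevation = 535 + 1 * 50 = 585 m

585 m


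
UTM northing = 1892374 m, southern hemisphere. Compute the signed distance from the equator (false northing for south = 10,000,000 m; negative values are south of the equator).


For southern: actual = 1892374 - 10000000 = -8107626 m

-8107626 m


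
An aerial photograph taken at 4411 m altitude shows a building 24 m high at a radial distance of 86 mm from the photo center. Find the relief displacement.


d = h * r / H = 24 * 86 / 4411 = 0.47 mm

0.47 mm


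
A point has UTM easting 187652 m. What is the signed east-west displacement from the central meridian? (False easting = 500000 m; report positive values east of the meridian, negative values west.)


displacement = 187652 - 500000 = -312348 m

-312348 m


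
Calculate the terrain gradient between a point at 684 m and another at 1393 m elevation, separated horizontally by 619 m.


gradient = (1393 - 684) / 619 = 709 / 619 = 1.1454

1.1454


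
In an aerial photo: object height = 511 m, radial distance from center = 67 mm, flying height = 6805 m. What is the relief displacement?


d = h * r / H = 511 * 67 / 6805 = 5.03 mm

5.03 mm


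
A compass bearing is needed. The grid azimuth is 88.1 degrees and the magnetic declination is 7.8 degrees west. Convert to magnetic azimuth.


magnetic azimuth = grid azimuth - declination (east +ve)
mag_az = 88.1 - -7.8 = 95.9 degrees

95.9 degrees


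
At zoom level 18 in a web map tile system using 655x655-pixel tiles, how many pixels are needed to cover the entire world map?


tiles per axis = 2^18 = 262144
total tiles = 262144^2 = 68719476736
pixels per axis = 262144 * 655 = 171704320
total pixels = 171704320^2 = 29482373506662400

29482373506662400 pixels


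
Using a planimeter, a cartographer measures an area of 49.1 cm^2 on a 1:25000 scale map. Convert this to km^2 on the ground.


ground_area = 49.1 * (25000/100)^2 = 3068750.0 m^2 = 3.06875 km^2 ≈ 3.069 km^2

3.069 km^2


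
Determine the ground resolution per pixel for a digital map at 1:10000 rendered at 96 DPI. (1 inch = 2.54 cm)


pixel_cm = 2.54 / 96 ≈ 0.026458 cm
ground = pixel_cm * 10000 / 100 = 2.54 * 10000 / (96 * 100) = 25400 / 9600 ≈ 2.65 m

2.65 m


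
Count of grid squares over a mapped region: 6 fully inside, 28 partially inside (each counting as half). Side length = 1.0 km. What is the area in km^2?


effective squares = 6 + 28 * 0.5 = 20.0
area = 20.0 * 1.0 = 20.0 km^2

20.0 km^2


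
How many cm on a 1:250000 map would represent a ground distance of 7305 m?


map_cm = 7305 * 100 / 250000 = 2.922 cm ≈ 2.92 cm

2.92 cm


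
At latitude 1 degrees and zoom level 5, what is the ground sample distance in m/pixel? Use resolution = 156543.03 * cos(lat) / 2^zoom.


res = 156543.03 * cos(1) / 2^5 = 156543.03 * 0.9998477 / 32 = 4891.22 m/pixel

4891.22 m/pixel


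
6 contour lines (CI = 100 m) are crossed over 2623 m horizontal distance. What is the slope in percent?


elevation change = 6 * 100 = 600 m
slope = 600 / 2623 * 100 = 22.9%

22.9%


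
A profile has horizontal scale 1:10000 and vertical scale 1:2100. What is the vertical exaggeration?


VE = horizontal_scale / vertical_scale = 10000 / 2100 ≈ 4.8

4.8x


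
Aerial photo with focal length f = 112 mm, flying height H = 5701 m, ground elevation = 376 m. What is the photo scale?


scale = f / (H - h) = 112 mm / 5325 m = 112 / 5325000 = 1:47545

1:47545


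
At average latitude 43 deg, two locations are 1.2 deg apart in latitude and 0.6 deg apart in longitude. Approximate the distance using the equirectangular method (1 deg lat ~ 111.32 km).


dlat_km = 1.2 * 111.32 = 133.584
dlon_km = 0.6 * 111.32 * cos(43) ≈ 48.849
dist = sqrt(133.584^2 + 48.849^2) ≈ 142.2 km

142.2 km


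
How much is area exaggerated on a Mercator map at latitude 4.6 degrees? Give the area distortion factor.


area_distortion = 1/cos^2(4.6) = 1.006

1.006


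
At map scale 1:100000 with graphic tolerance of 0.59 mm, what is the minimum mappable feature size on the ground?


ground = 0.59 mm * 100000 / 1000 = 59.0 m

59.0 m


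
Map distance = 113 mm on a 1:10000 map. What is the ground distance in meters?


ground = 113 mm * 10000 / 1000 = 1130.0 m

1130.0 m


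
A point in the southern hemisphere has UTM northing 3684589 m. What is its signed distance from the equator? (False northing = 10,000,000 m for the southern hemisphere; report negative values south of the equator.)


For southern: actual = 3684589 - 10000000 = -6315411 m

-6315411 m


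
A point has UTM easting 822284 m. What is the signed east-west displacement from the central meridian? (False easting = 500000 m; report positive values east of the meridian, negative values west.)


displacement = 822284 - 500000 = 322284 m

322284 m


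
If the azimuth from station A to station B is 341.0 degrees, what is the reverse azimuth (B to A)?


back azimuth = (341.0 + 180) mod 360 = 161.0 degrees

161.0 degrees


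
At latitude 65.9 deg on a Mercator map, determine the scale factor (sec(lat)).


SF = 1 / cos(65.9) = 1 / 0.40833 = 2.449

2.449


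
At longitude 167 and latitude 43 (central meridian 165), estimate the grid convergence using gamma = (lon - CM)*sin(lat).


gamma = (167 - 165) * sin(43) = 2 * 0.681998 = 1.364 degrees

1.364 degrees


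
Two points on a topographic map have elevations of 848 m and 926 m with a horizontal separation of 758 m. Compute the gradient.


gradient = (926 - 848) / 758 = 78 / 758 = 0.1029

0.1029


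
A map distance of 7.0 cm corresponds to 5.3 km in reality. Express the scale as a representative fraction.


ground = 5.3 km = 530000 cm; RF denominator = ground / map = 530000 / 7.0 ≈ 75714; RF = 1:75714

1:75714


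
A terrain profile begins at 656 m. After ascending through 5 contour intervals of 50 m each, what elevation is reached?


elevation = 656 + 5 * 50 = 906 m

906 m


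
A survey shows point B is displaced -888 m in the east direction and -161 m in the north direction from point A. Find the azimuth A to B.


az = atan2(-888, -161) = -100.3 deg
adjusted to 0-360: 259.7 degrees

259.7 degrees


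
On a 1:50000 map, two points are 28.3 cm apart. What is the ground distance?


ground = 28.3 cm * 50000 / 100 = 14150.0 m = 14.15 km

14.15 km


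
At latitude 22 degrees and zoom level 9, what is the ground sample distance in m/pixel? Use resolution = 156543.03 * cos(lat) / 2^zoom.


res = 156543.03 * cos(22) / 2^9 = 156543.03 * 0.92718385 / 512 = 283.48 m/pixel

283.48 m/pixel


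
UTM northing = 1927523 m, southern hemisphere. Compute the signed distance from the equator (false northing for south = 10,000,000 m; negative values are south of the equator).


For southern: actual = 1927523 - 10000000 = -8072477 m

-8072477 m


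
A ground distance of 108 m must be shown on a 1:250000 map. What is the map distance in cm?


map_cm = 108 * 100 / 250000 = 0.0432 cm ≈ 0.04 cm

0.04 cm


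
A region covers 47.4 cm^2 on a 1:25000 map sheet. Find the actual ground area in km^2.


ground_area = 47.4 * (25000/100)^2 = 2962500.0 m^2 = 2.9625 km^2 ≈ 2.963 km^2

2.963 km^2


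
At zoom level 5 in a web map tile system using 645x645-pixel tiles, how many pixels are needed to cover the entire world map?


tiles per axis = 2^5 = 32
total tiles = 32^2 = 1024
pixels per axis = 32 * 645 = 20640
total pixels = 20640^2 = 426009600

426009600 pixels


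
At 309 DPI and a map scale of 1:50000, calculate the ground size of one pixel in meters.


pixel_cm = 2.54 / 309 ≈ 0.00822 cm
ground = pixel_cm * 50000 / 100 = 2.54 * 50000 / (309 * 100) = 127000 / 30900 ≈ 4.11 m

4.11 m


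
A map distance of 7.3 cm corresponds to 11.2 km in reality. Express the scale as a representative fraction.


ground = 11.2 km = 1120000 cm; RF denominator = ground / map = 1120000 / 7.3 ≈ 153425; RF = 1:153425

1:153425


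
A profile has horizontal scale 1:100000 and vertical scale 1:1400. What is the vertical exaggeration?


VE = horizontal_scale / vertical_scale = 100000 / 1400 ≈ 71.4

71.4x


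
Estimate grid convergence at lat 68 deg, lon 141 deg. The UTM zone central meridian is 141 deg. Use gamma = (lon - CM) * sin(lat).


gamma = (141 - 141) * sin(68) = 0 * 0.927184 = 0.0 degrees

0.0 degrees


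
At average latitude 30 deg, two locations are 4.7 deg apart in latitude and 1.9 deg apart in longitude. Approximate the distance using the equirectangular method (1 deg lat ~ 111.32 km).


dlat_km = 4.7 * 111.32 = 523.204
dlon_km = 1.9 * 111.32 * cos(30) ≈ 183.171
dist = sqrt(523.204^2 + 183.171^2) ≈ 554.3 km

554.3 km


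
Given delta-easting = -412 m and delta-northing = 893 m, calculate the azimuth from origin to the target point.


az = atan2(-412, 893) = -24.8 deg
adjusted to 0-360: 335.2 degrees

335.2 degrees


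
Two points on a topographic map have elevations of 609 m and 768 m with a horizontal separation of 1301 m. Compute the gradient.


gradient = (768 - 609) / 1301 = 159 / 1301 = 0.1222

0.1222


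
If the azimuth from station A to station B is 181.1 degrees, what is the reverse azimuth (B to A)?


back azimuth = (181.1 + 180) mod 360 = 1.1 degrees

1.1 degrees


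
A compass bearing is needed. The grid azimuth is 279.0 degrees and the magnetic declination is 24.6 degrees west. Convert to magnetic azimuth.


magnetic azimuth = grid azimuth - declination (east +ve)
mag_az = 279.0 - -24.6 = 303.6 degrees

303.6 degrees


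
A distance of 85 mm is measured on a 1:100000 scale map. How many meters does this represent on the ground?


ground = 85 mm * 100000 / 1000 = 8500.0 m

8500.0 m


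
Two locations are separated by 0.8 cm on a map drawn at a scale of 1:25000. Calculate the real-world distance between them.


ground = 0.8 cm * 25000 / 100 = 200.0 m

200.0 m


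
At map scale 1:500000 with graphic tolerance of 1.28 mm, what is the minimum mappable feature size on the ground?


ground = 1.28 mm * 500000 / 1000 = 640.0 m

640.0 m


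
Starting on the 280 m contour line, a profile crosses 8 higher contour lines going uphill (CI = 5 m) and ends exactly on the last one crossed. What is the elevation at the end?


elevation = 280 + 8 * 5 = 320 m

320 m


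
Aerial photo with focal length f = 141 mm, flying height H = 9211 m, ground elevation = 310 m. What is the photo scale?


scale = f / (H - h) = 141 mm / 8901 m = 141 / 8901000 = 1:63128

1:63128


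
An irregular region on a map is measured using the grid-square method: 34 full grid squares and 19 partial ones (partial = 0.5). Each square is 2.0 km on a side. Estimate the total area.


effective squares = 34 + 19 * 0.5 = 43.5
area = 43.5 * 4.0 = 174.0 km^2

174.0 km^2


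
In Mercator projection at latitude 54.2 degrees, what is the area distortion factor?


area_distortion = 1/cos^2(54.2) = 2.922

2.922


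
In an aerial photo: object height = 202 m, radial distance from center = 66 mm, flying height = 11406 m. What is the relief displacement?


d = h * r / H = 202 * 66 / 11406 = 1.17 mm

1.17 mm


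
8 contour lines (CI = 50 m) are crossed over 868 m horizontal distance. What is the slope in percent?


elevation change = 8 * 50 = 400 m
slope = 400 / 868 * 100 = 46.1%

46.1%


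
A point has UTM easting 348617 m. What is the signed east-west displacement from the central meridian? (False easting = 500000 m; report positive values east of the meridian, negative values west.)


displacement = 348617 - 500000 = -151383 m

-151383 m


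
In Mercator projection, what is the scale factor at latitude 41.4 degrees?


SF = 1 / cos(41.4) = 1 / 0.750111 = 1.333

1.333


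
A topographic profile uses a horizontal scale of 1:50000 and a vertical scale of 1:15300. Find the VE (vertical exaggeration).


VE = horizontal_scale / vertical_scale = 50000 / 15300 ≈ 3.3

3.3x


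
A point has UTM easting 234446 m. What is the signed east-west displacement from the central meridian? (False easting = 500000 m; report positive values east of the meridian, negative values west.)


displacement = 234446 - 500000 = -265554 m

-265554 m


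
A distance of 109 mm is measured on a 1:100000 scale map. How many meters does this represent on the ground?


ground = 109 mm * 100000 / 1000 = 10900.0 m

10900.0 m


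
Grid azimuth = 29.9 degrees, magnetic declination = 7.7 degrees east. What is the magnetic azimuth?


magnetic azimuth = grid azimuth - declination (east +ve)
mag_az = 29.9 - 7.7 = 22.2 degrees

22.2 degrees


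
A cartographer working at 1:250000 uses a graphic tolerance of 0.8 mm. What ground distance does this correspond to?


ground = 0.8 mm * 250000 / 1000 = 200.0 m

200.0 m


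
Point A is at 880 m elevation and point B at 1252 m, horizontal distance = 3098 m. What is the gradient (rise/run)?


gradient = (1252 - 880) / 3098 = 372 / 3098 = 0.1201

0.1201


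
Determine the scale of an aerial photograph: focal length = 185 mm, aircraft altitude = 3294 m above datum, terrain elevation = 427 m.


scale = f / (H - h) = 185 mm / 2867 m = 185 / 2867000 = 1:15497

1:15497


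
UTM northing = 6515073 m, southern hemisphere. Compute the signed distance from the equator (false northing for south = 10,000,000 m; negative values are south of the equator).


For southern: actual = 6515073 - 10000000 = -3484927 m

-3484927 m


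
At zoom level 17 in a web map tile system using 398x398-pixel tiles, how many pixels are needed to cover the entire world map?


tiles per axis = 2^17 = 131072
total tiles = 131072^2 = 17179869184
pixels per axis = 131072 * 398 = 52166656
total pixels = 52166656^2 = 2721359998222336

2721359998222336 pixels


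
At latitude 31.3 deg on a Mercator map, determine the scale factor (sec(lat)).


SF = 1 / cos(31.3) = 1 / 0.854459 = 1.17

1.17


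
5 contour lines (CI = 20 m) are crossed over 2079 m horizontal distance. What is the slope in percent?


elevation change = 5 * 20 = 100 m
slope = 100 / 2079 * 100 = 4.8%

4.8%


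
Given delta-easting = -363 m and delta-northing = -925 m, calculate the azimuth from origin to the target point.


az = atan2(-363, -925) = -158.6 deg
adjusted to 0-360: 201.4 degrees

201.4 degrees


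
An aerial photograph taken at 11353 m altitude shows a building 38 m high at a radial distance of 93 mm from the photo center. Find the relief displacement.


d = h * r / H = 38 * 93 / 11353 = 0.31 mm

0.31 mm


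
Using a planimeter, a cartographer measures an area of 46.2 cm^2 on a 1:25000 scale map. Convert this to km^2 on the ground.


ground_area = 46.2 * (25000/100)^2 = 2887500.0 m^2 = 2.8875 km^2 ≈ 2.888 km^2

2.888 km^2


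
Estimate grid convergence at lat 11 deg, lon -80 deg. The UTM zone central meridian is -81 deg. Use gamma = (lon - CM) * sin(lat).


gamma = (-80 - -81) * sin(11) = 1 * 0.190809 = 0.191 degrees

0.191 degrees


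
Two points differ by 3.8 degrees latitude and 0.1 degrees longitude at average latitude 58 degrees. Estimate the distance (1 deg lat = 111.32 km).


dlat_km = 3.8 * 111.32 = 423.016
dlon_km = 0.1 * 111.32 * cos(58) ≈ 5.899
dist = sqrt(423.016^2 + 5.899^2) ≈ 423.1 km

423.1 km


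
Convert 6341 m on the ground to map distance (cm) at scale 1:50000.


map_cm = 6341 * 100 / 50000 = 12.682 cm ≈ 12.68 cm

12.68 cm


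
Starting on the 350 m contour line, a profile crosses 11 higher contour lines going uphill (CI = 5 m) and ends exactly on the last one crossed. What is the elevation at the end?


elevation = 350 + 11 * 5 = 405 m

405 m


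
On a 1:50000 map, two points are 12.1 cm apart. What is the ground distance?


ground = 12.1 cm * 50000 / 100 = 6050.0 m = 6.05 km

6.05 km


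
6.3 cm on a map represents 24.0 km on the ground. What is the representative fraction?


ground = 24.0 km = 2400000 cm; RF denominator = ground / map = 2400000 / 6.3 ≈ 380952; RF = 1:380952

1:380952


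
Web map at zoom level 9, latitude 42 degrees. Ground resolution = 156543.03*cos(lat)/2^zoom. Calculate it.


res = 156543.03 * cos(42) / 2^9 = 156543.03 * 0.74314483 / 512 = 227.22 m/pixel

227.22 m/pixel
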